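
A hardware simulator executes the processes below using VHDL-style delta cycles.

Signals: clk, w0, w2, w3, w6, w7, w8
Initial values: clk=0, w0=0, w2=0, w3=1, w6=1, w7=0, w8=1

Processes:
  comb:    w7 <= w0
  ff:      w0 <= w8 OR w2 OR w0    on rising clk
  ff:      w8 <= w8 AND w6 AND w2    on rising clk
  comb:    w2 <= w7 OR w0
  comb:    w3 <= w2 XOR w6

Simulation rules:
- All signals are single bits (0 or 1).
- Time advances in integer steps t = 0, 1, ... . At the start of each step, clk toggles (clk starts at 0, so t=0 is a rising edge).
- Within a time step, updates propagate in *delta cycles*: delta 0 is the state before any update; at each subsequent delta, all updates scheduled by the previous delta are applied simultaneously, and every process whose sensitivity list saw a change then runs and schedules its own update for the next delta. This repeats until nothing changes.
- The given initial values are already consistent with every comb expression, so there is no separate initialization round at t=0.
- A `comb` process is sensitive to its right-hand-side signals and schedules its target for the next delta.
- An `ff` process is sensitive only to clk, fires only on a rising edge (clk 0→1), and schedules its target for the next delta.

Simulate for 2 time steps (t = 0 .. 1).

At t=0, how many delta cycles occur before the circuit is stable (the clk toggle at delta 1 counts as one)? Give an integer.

t=0 Δ0: w2=0 w0=0 w3=1 w8=1 w7=0 w6=1 clk=0
  Δ1: clk:0→1
  Δ2: w0:0→1, w8:1→0
  Δ3: w2:0→1, w7:0→1
  Δ4: w3:1→0
  (4Δ to stable)
t=1 Δ0: w2=1 w0=1 w3=0 w8=0 w7=1 w6=1 clk=1
  Δ1: clk:1→0
  (1Δ to stable)

4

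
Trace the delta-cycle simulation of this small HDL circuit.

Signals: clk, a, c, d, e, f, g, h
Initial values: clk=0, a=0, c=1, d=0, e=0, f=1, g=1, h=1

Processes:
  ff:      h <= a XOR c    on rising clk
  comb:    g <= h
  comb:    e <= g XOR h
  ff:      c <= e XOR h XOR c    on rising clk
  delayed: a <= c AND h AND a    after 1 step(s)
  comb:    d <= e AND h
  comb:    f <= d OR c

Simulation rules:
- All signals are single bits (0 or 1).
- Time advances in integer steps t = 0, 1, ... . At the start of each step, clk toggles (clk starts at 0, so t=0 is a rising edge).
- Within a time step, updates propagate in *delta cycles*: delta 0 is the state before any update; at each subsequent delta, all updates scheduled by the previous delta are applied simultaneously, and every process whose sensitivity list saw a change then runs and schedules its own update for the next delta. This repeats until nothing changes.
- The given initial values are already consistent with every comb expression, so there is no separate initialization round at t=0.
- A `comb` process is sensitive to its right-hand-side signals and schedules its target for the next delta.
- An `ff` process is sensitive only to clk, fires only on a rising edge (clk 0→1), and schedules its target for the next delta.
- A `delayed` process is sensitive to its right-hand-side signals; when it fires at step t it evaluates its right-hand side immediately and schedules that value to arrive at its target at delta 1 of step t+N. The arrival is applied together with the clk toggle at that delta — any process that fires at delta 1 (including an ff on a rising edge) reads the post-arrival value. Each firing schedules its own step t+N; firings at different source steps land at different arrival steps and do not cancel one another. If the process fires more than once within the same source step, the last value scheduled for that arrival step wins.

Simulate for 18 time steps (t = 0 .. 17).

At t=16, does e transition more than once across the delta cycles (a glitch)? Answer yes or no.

t0.Δ0 a=0 g=1 h=1 d=0 clk=0 f=1 c=1 e=0
t0.Δ1 a=0 g=1 h=1 d=0 clk=1 f=1 c=1 e=0
t0.Δ2 a=0 g=1 h=1 d=0 clk=1 f=1 c=0 e=0
t0.Δ3 a=0 g=1 h=1 d=0 clk=1 f=0 c=0 e=0
t1.Δ0 a=0 g=1 h=1 d=0 clk=1 f=0 c=0 e=0
t1.Δ1 a=0 g=1 h=1 d=0 clk=0 f=0 c=0 e=0
t2.Δ0 a=0 g=1 h=1 d=0 clk=0 f=0 c=0 e=0
t2.Δ1 a=0 g=1 h=1 d=0 clk=1 f=0 c=0 e=0
t2.Δ2 a=0 g=1 h=0 d=0 clk=1 f=0 c=1 e=0
t2.Δ3 a=0 g=0 h=0 d=0 clk=1 f=1 c=1 e=1
t2.Δ4 a=0 g=0 h=0 d=0 clk=1 f=1 c=1 e=0
t3.Δ0 a=0 g=0 h=0 d=0 clk=1 f=1 c=1 e=0
t3.Δ1 a=0 g=0 h=0 d=0 clk=0 f=1 c=1 e=0
t4.Δ0 a=0 g=0 h=0 d=0 clk=0 f=1 c=1 e=0
t4.Δ1 a=0 g=0 h=0 d=0 clk=1 f=1 c=1 e=0
t4.Δ2 a=0 g=0 h=1 d=0 clk=1 f=1 c=1 e=0
t4.Δ3 a=0 g=1 h=1 d=0 clk=1 f=1 c=1 e=1
t4.Δ4 a=0 g=1 h=1 d=1 clk=1 f=1 c=1 e=0
t4.Δ5 a=0 g=1 h=1 d=0 clk=1 f=1 c=1 e=0
t5.Δ0 a=0 g=1 h=1 d=0 clk=1 f=1 c=1 e=0
t5.Δ1 a=0 g=1 h=1 d=0 clk=0 f=1 c=1 e=0
t6.Δ0 a=0 g=1 h=1 d=0 clk=0 f=1 c=1 e=0
t6.Δ1 a=0 g=1 h=1 d=0 clk=1 f=1 c=1 e=0
t6.Δ2 a=0 g=1 h=1 d=0 clk=1 f=1 c=0 e=0
t6.Δ3 a=0 g=1 h=1 d=0 clk=1 f=0 c=0 e=0
t7.Δ0 a=0 g=1 h=1 d=0 clk=1 f=0 c=0 e=0
t7.Δ1 a=0 g=1 h=1 d=0 clk=0 f=0 c=0 e=0
t8.Δ0 a=0 g=1 h=1 d=0 clk=0 f=0 c=0 e=0
t8.Δ1 a=0 g=1 h=1 d=0 clk=1 f=0 c=0 e=0
t8.Δ2 a=0 g=1 h=0 d=0 clk=1 f=0 c=1 e=0
t8.Δ3 a=0 g=0 h=0 d=0 clk=1 f=1 c=1 e=1
t8.Δ4 a=0 g=0 h=0 d=0 clk=1 f=1 c=1 e=0
t9.Δ0 a=0 g=0 h=0 d=0 clk=1 f=1 c=1 e=0
t9.Δ1 a=0 g=0 h=0 d=0 clk=0 f=1 c=1 e=0
t10.Δ0 a=0 g=0 h=0 d=0 clk=0 f=1 c=1 e=0
t10.Δ1 a=0 g=0 h=0 d=0 clk=1 f=1 c=1 e=0
t10.Δ2 a=0 g=0 h=1 d=0 clk=1 f=1 c=1 e=0
t10.Δ3 a=0 g=1 h=1 d=0 clk=1 f=1 c=1 e=1
t10.Δ4 a=0 g=1 h=1 d=1 clk=1 f=1 c=1 e=0
t10.Δ5 a=0 g=1 h=1 d=0 clk=1 f=1 c=1 e=0
t11.Δ0 a=0 g=1 h=1 d=0 clk=1 f=1 c=1 e=0
t11.Δ1 a=0 g=1 h=1 d=0 clk=0 f=1 c=1 e=0
t12.Δ0 a=0 g=1 h=1 d=0 clk=0 f=1 c=1 e=0
t12.Δ1 a=0 g=1 h=1 d=0 clk=1 f=1 c=1 e=0
t12.Δ2 a=0 g=1 h=1 d=0 clk=1 f=1 c=0 e=0
t12.Δ3 a=0 g=1 h=1 d=0 clk=1 f=0 c=0 e=0
t13.Δ0 a=0 g=1 h=1 d=0 clk=1 f=0 c=0 e=0
t13.Δ1 a=0 g=1 h=1 d=0 clk=0 f=0 c=0 e=0
t14.Δ0 a=0 g=1 h=1 d=0 clk=0 f=0 c=0 e=0
t14.Δ1 a=0 g=1 h=1 d=0 clk=1 f=0 c=0 e=0
t14.Δ2 a=0 g=1 h=0 d=0 clk=1 f=0 c=1 e=0
t14.Δ3 a=0 g=0 h=0 d=0 clk=1 f=1 c=1 e=1
t14.Δ4 a=0 g=0 h=0 d=0 clk=1 f=1 c=1 e=0
t15.Δ0 a=0 g=0 h=0 d=0 clk=1 f=1 c=1 e=0
t15.Δ1 a=0 g=0 h=0 d=0 clk=0 f=1 c=1 e=0
t16.Δ0 a=0 g=0 h=0 d=0 clk=0 f=1 c=1 e=0
t16.Δ1 a=0 g=0 h=0 d=0 clk=1 f=1 c=1 e=0
t16.Δ2 a=0 g=0 h=1 d=0 clk=1 f=1 c=1 e=0
t16.Δ3 a=0 g=1 h=1 d=0 clk=1 f=1 c=1 e=1
t16.Δ4 a=0 g=1 h=1 d=1 clk=1 f=1 c=1 e=0
t16.Δ5 a=0 g=1 h=1 d=0 clk=1 f=1 c=1 e=0
t17.Δ0 a=0 g=1 h=1 d=0 clk=1 f=1 c=1 e=0
t17.Δ1 a=0 g=1 h=1 d=0 clk=0 f=1 c=1 e=0

yes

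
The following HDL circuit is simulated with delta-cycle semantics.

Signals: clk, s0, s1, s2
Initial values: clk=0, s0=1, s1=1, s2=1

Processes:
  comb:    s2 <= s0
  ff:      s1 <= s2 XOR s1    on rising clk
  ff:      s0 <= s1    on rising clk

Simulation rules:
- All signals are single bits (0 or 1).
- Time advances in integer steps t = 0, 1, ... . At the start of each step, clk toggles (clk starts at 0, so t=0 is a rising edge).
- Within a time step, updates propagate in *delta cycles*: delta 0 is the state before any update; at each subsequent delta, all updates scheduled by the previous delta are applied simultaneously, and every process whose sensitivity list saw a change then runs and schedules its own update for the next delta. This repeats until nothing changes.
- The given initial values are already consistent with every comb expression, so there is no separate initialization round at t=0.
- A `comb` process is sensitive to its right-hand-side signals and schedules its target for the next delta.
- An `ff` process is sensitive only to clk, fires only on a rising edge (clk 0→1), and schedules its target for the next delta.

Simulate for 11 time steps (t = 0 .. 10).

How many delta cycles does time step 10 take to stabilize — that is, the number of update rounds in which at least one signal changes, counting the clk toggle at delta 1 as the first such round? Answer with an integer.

3

t=0 Δ0: s0=1 s1=1 clk=0 s2=1
  Δ1: clk:0→1
  Δ2: s1:1→0
  (2Δ to stable)
t=1 Δ0: s0=1 s1=0 clk=1 s2=1
  Δ1: clk:1→0
  (1Δ to stable)
t=2 Δ0: s0=1 s1=0 clk=0 s2=1
  Δ1: clk:0→1
  Δ2: s0:1→0, s1:0→1
  Δ3: s2:1→0
  (3Δ to stable)
t=3 Δ0: s0=0 s1=1 clk=1 s2=0
  Δ1: clk:1→0
  (1Δ to stable)
t=4 Δ0: s0=0 s1=1 clk=0 s2=0
  Δ1: clk:0→1
  Δ2: s0:0→1
  Δ3: s2:0→1
  (3Δ to stable)
t=5 Δ0: s0=1 s1=1 clk=1 s2=1
  Δ1: clk:1→0
  (1Δ to stable)
t=6 Δ0: s0=1 s1=1 clk=0 s2=1
  Δ1: clk:0→1
  Δ2: s1:1→0
  (2Δ to stable)
t=7 Δ0: s0=1 s1=0 clk=1 s2=1
  Δ1: clk:1→0
  (1Δ to stable)
t=8 Δ0: s0=1 s1=0 clk=0 s2=1
  Δ1: clk:0→1
  Δ2: s0:1→0, s1:0→1
  Δ3: s2:1→0
  (3Δ to stable)
t=9 Δ0: s0=0 s1=1 clk=1 s2=0
  Δ1: clk:1→0
  (1Δ to stable)
t=10 Δ0: s0=0 s1=1 clk=0 s2=0
  Δ1: clk:0→1
  Δ2: s0:0→1
  Δ3: s2:0→1
  (3Δ to stable)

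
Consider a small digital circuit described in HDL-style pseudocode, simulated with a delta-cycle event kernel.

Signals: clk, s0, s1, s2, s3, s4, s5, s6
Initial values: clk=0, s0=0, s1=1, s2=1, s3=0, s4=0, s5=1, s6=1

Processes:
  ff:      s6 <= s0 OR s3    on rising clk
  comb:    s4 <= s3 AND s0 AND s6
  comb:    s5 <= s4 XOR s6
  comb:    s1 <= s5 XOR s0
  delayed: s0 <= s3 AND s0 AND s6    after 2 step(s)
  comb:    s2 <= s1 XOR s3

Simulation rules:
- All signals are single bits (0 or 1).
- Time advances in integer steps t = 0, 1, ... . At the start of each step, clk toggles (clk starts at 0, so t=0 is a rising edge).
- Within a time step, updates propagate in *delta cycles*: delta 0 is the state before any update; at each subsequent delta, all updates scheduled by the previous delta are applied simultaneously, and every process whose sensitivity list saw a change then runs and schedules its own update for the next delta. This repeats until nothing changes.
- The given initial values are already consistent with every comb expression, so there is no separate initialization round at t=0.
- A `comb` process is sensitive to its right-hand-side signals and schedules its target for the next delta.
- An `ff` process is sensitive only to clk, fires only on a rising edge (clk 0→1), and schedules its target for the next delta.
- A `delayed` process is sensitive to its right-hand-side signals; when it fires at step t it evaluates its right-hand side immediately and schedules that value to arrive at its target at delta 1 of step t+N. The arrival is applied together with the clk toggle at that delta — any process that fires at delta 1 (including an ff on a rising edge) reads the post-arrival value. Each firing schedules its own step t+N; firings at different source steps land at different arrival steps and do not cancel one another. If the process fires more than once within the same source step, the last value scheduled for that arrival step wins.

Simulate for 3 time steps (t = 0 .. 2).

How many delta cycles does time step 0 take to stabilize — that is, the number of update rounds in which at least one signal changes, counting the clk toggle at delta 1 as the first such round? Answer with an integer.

t=0 Δ0: s1=1 s5=1 s0=0 s6=1 clk=0 s3=0 s2=1 s4=0
  Δ1: clk:0→1
  Δ2: s6:1→0
  Δ3: s5:1→0
  Δ4: s1:1→0
  Δ5: s2:1→0
  (5Δ to stable)
t=1 Δ0: s1=0 s5=0 s0=0 s6=0 clk=1 s3=0 s2=0 s4=0
  Δ1: clk:1→0
  (1Δ to stable)
t=2 Δ0: s1=0 s5=0 s0=0 s6=0 clk=0 s3=0 s2=0 s4=0
  Δ1: clk:0→1
  (1Δ to stable)

5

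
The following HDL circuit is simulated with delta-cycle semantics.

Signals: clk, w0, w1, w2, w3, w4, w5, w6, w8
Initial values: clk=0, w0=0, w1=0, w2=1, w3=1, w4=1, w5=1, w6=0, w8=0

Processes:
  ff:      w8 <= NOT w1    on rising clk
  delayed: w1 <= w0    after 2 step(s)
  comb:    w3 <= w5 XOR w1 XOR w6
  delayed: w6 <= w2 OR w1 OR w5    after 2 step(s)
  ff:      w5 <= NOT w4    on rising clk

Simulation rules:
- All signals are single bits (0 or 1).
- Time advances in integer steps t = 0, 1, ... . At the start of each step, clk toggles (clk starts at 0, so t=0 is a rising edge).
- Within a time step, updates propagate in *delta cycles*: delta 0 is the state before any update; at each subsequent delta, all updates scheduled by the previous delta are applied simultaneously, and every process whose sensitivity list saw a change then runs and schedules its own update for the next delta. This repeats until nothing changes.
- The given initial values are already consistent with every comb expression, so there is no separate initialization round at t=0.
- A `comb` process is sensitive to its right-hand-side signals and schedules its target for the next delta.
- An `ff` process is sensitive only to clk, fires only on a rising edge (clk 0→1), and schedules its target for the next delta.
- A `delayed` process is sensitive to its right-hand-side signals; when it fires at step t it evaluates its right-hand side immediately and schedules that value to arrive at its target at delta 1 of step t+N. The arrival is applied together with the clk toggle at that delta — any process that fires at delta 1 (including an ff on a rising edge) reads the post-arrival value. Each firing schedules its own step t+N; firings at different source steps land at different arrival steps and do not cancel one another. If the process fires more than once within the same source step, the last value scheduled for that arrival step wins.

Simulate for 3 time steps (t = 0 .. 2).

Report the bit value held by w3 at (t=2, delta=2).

t0.Δ0 w1=0 w3=1 w5=1 w2=1 w6=0 w0=0 clk=0 w4=1 w8=0
t0.Δ1 w1=0 w3=1 w5=1 w2=1 w6=0 w0=0 clk=1 w4=1 w8=0
t0.Δ2 w1=0 w3=1 w5=0 w2=1 w6=0 w0=0 clk=1 w4=1 w8=1
t0.Δ3 w1=0 w3=0 w5=0 w2=1 w6=0 w0=0 clk=1 w4=1 w8=1
t1.Δ0 w1=0 w3=0 w5=0 w2=1 w6=0 w0=0 clk=1 w4=1 w8=1
t1.Δ1 w1=0 w3=0 w5=0 w2=1 w6=0 w0=0 clk=0 w4=1 w8=1
t2.Δ0 w1=0 w3=0 w5=0 w2=1 w6=0 w0=0 clk=0 w4=1 w8=1
t2.Δ1 w1=0 w3=0 w5=0 w2=1 w6=1 w0=0 clk=1 w4=1 w8=1
t2.Δ2 w1=0 w3=1 w5=0 w2=1 w6=1 w0=0 clk=1 w4=1 w8=1

1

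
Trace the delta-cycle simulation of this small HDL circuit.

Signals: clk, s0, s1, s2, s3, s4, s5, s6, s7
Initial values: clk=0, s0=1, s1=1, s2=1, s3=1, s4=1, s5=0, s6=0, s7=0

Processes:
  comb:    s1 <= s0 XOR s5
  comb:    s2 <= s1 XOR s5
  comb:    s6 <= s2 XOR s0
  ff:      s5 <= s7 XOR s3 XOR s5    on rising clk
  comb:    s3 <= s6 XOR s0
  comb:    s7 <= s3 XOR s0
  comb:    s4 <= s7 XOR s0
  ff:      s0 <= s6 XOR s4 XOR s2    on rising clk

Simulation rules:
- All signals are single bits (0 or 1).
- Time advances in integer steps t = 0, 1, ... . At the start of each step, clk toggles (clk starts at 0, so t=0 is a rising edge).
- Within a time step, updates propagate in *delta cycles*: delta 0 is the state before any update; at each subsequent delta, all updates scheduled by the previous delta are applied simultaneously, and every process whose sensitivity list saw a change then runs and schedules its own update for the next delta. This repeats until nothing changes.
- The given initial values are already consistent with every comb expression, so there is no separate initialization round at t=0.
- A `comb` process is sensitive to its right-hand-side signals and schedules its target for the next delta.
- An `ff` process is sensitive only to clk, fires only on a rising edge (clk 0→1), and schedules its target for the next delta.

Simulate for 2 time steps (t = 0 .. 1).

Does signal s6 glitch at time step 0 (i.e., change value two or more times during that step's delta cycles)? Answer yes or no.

yes

[bits: s5,s1,s4,s6,s3,s7,s2,s0,clk]
t=0: Δ0=011010110 Δ1=011010111 Δ2=111010101 Δ3=110101001 Δ4=111010001 Δ5=110001001 Δ6=111000001 Δ7=110000001 | 7Δ
t=1: Δ0=110000001 Δ1=110000000 | 1Δ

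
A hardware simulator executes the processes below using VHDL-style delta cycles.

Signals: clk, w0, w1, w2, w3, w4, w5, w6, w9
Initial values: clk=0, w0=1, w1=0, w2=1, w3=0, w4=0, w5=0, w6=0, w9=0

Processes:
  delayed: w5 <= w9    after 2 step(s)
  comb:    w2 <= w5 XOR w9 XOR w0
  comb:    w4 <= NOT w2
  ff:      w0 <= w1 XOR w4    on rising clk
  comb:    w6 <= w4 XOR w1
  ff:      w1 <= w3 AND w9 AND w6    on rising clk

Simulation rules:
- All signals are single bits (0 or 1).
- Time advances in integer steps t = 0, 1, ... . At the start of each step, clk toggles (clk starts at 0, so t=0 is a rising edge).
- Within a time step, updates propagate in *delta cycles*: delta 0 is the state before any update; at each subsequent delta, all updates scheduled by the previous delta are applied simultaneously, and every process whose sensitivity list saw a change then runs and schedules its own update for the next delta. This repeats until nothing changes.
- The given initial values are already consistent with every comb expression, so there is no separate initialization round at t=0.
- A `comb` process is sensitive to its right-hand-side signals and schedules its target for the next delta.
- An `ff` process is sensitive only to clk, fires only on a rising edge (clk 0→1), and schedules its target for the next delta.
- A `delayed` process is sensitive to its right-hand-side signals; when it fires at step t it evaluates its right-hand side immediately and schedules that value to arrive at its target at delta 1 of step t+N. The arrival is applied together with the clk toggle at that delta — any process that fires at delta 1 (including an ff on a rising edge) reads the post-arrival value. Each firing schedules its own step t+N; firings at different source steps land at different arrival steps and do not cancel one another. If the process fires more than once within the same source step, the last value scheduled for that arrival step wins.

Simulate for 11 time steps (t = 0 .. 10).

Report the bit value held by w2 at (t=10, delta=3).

1

t0.Δ0 w5=0 w9=0 w4=0 w3=0 w6=0 w1=0 w0=1 w2=1 clk=0
t0.Δ1 w5=0 w9=0 w4=0 w3=0 w6=0 w1=0 w0=1 w2=1 clk=1
t0.Δ2 w5=0 w9=0 w4=0 w3=0 w6=0 w1=0 w0=0 w2=1 clk=1
t0.Δ3 w5=0 w9=0 w4=0 w3=0 w6=0 w1=0 w0=0 w2=0 clk=1
t0.Δ4 w5=0 w9=0 w4=1 w3=0 w6=0 w1=0 w0=0 w2=0 clk=1
t0.Δ5 w5=0 w9=0 w4=1 w3=0 w6=1 w1=0 w0=0 w2=0 clk=1
t1.Δ0 w5=0 w9=0 w4=1 w3=0 w6=1 w1=0 w0=0 w2=0 clk=1
t1.Δ1 w5=0 w9=0 w4=1 w3=0 w6=1 w1=0 w0=0 w2=0 clk=0
t2.Δ0 w5=0 w9=0 w4=1 w3=0 w6=1 w1=0 w0=0 w2=0 clk=0
t2.Δ1 w5=0 w9=0 w4=1 w3=0 w6=1 w1=0 w0=0 w2=0 clk=1
t2.Δ2 w5=0 w9=0 w4=1 w3=0 w6=1 w1=0 w0=1 w2=0 clk=1
t2.Δ3 w5=0 w9=0 w4=1 w3=0 w6=1 w1=0 w0=1 w2=1 clk=1
t2.Δ4 w5=0 w9=0 w4=0 w3=0 w6=1 w1=0 w0=1 w2=1 clk=1
t2.Δ5 w5=0 w9=0 w4=0 w3=0 w6=0 w1=0 w0=1 w2=1 clk=1
t3.Δ0 w5=0 w9=0 w4=0 w3=0 w6=0 w1=0 w0=1 w2=1 clk=1
t3.Δ1 w5=0 w9=0 w4=0 w3=0 w6=0 w1=0 w0=1 w2=1 clk=0
t4.Δ0 w5=0 w9=0 w4=0 w3=0 w6=0 w1=0 w0=1 w2=1 clk=0
t4.Δ1 w5=0 w9=0 w4=0 w3=0 w6=0 w1=0 w0=1 w2=1 clk=1
t4.Δ2 w5=0 w9=0 w4=0 w3=0 w6=0 w1=0 w0=0 w2=1 clk=1
t4.Δ3 w5=0 w9=0 w4=0 w3=0 w6=0 w1=0 w0=0 w2=0 clk=1
t4.Δ4 w5=0 w9=0 w4=1 w3=0 w6=0 w1=0 w0=0 w2=0 clk=1
t4.Δ5 w5=0 w9=0 w4=1 w3=0 w6=1 w1=0 w0=0 w2=0 clk=1
t5.Δ0 w5=0 w9=0 w4=1 w3=0 w6=1 w1=0 w0=0 w2=0 clk=1
t5.Δ1 w5=0 w9=0 w4=1 w3=0 w6=1 w1=0 w0=0 w2=0 clk=0
t6.Δ0 w5=0 w9=0 w4=1 w3=0 w6=1 w1=0 w0=0 w2=0 clk=0
t6.Δ1 w5=0 w9=0 w4=1 w3=0 w6=1 w1=0 w0=0 w2=0 clk=1
t6.Δ2 w5=0 w9=0 w4=1 w3=0 w6=1 w1=0 w0=1 w2=0 clk=1
t6.Δ3 w5=0 w9=0 w4=1 w3=0 w6=1 w1=0 w0=1 w2=1 clk=1
t6.Δ4 w5=0 w9=0 w4=0 w3=0 w6=1 w1=0 w0=1 w2=1 clk=1
t6.Δ5 w5=0 w9=0 w4=0 w3=0 w6=0 w1=0 w0=1 w2=1 clk=1
t7.Δ0 w5=0 w9=0 w4=0 w3=0 w6=0 w1=0 w0=1 w2=1 clk=1
t7.Δ1 w5=0 w9=0 w4=0 w3=0 w6=0 w1=0 w0=1 w2=1 clk=0
t8.Δ0 w5=0 w9=0 w4=0 w3=0 w6=0 w1=0 w0=1 w2=1 clk=0
t8.Δ1 w5=0 w9=0 w4=0 w3=0 w6=0 w1=0 w0=1 w2=1 clk=1
t8.Δ2 w5=0 w9=0 w4=0 w3=0 w6=0 w1=0 w0=0 w2=1 clk=1
t8.Δ3 w5=0 w9=0 w4=0 w3=0 w6=0 w1=0 w0=0 w2=0 clk=1
t8.Δ4 w5=0 w9=0 w4=1 w3=0 w6=0 w1=0 w0=0 w2=0 clk=1
t8.Δ5 w5=0 w9=0 w4=1 w3=0 w6=1 w1=0 w0=0 w2=0 clk=1
t9.Δ0 w5=0 w9=0 w4=1 w3=0 w6=1 w1=0 w0=0 w2=0 clk=1
t9.Δ1 w5=0 w9=0 w4=1 w3=0 w6=1 w1=0 w0=0 w2=0 clk=0
t10.Δ0 w5=0 w9=0 w4=1 w3=0 w6=1 w1=0 w0=0 w2=0 clk=0
t10.Δ1 w5=0 w9=0 w4=1 w3=0 w6=1 w1=0 w0=0 w2=0 clk=1
t10.Δ2 w5=0 w9=0 w4=1 w3=0 w6=1 w1=0 w0=1 w2=0 clk=1
t10.Δ3 w5=0 w9=0 w4=1 w3=0 w6=1 w1=0 w0=1 w2=1 clk=1
t10.Δ4 w5=0 w9=0 w4=0 w3=0 w6=1 w1=0 w0=1 w2=1 clk=1
t10.Δ5 w5=0 w9=0 w4=0 w3=0 w6=0 w1=0 w0=1 w2=1 clk=1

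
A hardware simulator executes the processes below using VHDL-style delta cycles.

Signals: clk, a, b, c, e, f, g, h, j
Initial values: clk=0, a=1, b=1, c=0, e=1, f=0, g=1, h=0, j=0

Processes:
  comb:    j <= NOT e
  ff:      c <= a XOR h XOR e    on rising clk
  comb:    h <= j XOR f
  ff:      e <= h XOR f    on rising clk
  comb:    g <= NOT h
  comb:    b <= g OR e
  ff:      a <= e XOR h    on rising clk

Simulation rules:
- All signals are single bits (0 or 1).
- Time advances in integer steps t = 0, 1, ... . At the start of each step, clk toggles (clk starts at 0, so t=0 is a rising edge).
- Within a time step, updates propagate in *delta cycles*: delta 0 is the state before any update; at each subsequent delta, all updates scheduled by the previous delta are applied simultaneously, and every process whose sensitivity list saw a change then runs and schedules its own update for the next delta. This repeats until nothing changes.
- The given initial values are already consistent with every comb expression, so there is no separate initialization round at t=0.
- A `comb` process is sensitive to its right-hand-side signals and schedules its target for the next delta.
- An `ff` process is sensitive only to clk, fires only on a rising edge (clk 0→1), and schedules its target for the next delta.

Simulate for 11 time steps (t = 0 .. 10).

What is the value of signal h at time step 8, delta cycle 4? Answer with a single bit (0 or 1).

1

t=0 Δ0: h=0 j=0 clk=0 f=0 b=1 c=0 e=1 a=1 g=1
  Δ1: clk:0→1
  Δ2: e:1→0
  Δ3: j:0→1
  Δ4: h:0→1
  Δ5: g:1→0
  Δ6: b:1→0
  (6Δ to stable)
t=1 Δ0: h=1 j=1 clk=1 f=0 b=0 c=0 e=0 a=1 g=0
  Δ1: clk:1→0
  (1Δ to stable)
t=2 Δ0: h=1 j=1 clk=0 f=0 b=0 c=0 e=0 a=1 g=0
  Δ1: clk:0→1
  Δ2: e:0→1
  Δ3: j:1→0, b:0→1
  Δ4: h:1→0
  Δ5: g:0→1
  (5Δ to stable)
t=3 Δ0: h=0 j=0 clk=1 f=0 b=1 c=0 e=1 a=1 g=1
  Δ1: clk:1→0
  (1Δ to stable)
t=4 Δ0: h=0 j=0 clk=0 f=0 b=1 c=0 e=1 a=1 g=1
  Δ1: clk:0→1
  Δ2: e:1→0
  Δ3: j:0→1
  Δ4: h:0→1
  Δ5: g:1→0
  Δ6: b:1→0
  (6Δ to stable)
t=5 Δ0: h=1 j=1 clk=1 f=0 b=0 c=0 e=0 a=1 g=0
  Δ1: clk:1→0
  (1Δ to stable)
t=6 Δ0: h=1 j=1 clk=0 f=0 b=0 c=0 e=0 a=1 g=0
  Δ1: clk:0→1
  Δ2: e:0→1
  Δ3: j:1→0, b:0→1
  Δ4: h:1→0
  Δ5: g:0→1
  (5Δ to stable)
t=7 Δ0: h=0 j=0 clk=1 f=0 b=1 c=0 e=1 a=1 g=1
  Δ1: clk:1→0
  (1Δ to stable)
t=8 Δ0: h=0 j=0 clk=0 f=0 b=1 c=0 e=1 a=1 g=1
  Δ1: clk:0→1
  Δ2: e:1→0
  Δ3: j:0→1
  Δ4: h:0→1
  Δ5: g:1→0
  Δ6: b:1→0
  (6Δ to stable)
t=9 Δ0: h=1 j=1 clk=1 f=0 b=0 c=0 e=0 a=1 g=0
  Δ1: clk:1→0
  (1Δ to stable)
t=10 Δ0: h=1 j=1 clk=0 f=0 b=0 c=0 e=0 a=1 g=0
  Δ1: clk:0→1
  Δ2: e:0→1
  Δ3: j:1→0, b:0→1
  Δ4: h:1→0
  Δ5: g:0→1
  (5Δ to stable)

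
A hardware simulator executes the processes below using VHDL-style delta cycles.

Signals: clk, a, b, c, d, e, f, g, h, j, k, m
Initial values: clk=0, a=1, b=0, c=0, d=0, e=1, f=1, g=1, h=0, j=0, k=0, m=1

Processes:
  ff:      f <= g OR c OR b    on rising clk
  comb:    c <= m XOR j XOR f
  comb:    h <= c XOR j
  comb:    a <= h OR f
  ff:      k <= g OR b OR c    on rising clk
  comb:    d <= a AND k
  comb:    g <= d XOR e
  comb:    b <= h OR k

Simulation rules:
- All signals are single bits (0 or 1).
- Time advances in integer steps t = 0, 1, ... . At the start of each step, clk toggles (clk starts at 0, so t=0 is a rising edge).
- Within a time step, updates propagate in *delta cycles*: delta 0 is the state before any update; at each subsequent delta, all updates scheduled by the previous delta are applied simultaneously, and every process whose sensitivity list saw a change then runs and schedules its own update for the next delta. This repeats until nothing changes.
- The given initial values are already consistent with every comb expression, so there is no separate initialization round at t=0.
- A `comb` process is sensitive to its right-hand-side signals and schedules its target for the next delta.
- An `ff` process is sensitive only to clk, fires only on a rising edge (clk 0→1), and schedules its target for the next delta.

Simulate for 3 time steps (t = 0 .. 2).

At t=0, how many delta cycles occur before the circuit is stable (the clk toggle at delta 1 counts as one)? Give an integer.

t0.Δ0 c=0 a=1 m=1 f=1 h=0 d=0 j=0 clk=0 b=0 e=1 k=0 g=1
t0.Δ1 c=0 a=1 m=1 f=1 h=0 d=0 j=0 clk=1 b=0 e=1 k=0 g=1
t0.Δ2 c=0 a=1 m=1 f=1 h=0 d=0 j=0 clk=1 b=0 e=1 k=1 g=1
t0.Δ3 c=0 a=1 m=1 f=1 h=0 d=1 j=0 clk=1 b=1 e=1 k=1 g=1
t0.Δ4 c=0 a=1 m=1 f=1 h=0 d=1 j=0 clk=1 b=1 e=1 k=1 g=0
t1.Δ0 c=0 a=1 m=1 f=1 h=0 d=1 j=0 clk=1 b=1 e=1 k=1 g=0
t1.Δ1 c=0 a=1 m=1 f=1 h=0 d=1 j=0 clk=0 b=1 e=1 k=1 g=0
t2.Δ0 c=0 a=1 m=1 f=1 h=0 d=1 j=0 clk=0 b=1 e=1 k=1 g=0
t2.Δ1 c=0 a=1 m=1 f=1 h=0 d=1 j=0 clk=1 b=1 e=1 k=1 g=0

4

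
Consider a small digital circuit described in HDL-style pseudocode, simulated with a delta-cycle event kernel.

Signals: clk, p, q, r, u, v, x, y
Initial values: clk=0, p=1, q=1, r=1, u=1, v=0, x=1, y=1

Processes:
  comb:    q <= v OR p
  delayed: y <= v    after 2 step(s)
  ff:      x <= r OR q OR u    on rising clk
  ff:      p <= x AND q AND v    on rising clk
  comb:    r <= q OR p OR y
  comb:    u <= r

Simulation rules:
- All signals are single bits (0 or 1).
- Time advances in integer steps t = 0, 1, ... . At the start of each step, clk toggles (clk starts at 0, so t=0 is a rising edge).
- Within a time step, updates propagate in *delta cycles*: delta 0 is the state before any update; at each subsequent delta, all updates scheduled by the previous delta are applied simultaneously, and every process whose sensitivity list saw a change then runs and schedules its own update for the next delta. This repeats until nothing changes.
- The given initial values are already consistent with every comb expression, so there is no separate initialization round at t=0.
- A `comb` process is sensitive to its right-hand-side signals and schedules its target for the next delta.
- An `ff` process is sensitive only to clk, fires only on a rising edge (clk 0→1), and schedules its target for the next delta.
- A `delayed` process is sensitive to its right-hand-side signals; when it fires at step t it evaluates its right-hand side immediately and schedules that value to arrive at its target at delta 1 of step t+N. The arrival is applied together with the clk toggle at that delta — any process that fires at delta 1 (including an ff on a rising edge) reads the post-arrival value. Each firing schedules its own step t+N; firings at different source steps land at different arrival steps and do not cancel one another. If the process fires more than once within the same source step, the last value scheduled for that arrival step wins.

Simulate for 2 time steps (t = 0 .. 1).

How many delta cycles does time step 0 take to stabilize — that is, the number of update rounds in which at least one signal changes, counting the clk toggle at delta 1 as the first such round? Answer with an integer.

3

t=0 Δ0: y=1 v=0 x=1 u=1 q=1 p=1 clk=0 r=1
  Δ1: clk:0→1
  Δ2: p:1→0
  Δ3: q:1→0
  (3Δ to stable)
t=1 Δ0: y=1 v=0 x=1 u=1 q=0 p=0 clk=1 r=1
  Δ1: clk:1→0
  (1Δ to stable)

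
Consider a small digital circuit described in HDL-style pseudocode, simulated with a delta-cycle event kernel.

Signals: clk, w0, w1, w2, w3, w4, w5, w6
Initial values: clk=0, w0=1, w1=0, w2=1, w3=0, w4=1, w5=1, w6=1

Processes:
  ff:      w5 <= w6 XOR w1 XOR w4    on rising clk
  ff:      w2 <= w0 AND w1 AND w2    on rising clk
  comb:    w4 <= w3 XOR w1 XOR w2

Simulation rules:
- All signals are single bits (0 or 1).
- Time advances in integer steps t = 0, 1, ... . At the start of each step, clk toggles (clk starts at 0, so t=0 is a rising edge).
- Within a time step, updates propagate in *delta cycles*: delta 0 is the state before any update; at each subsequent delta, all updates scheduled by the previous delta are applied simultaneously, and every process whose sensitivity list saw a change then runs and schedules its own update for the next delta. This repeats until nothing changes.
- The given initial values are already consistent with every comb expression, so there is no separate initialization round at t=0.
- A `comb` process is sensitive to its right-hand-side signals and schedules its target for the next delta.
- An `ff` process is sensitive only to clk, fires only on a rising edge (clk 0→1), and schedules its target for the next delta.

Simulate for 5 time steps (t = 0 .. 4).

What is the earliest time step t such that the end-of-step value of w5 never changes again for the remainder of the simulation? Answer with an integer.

2

t0.Δ0 w6=1 clk=0 w1=0 w0=1 w2=1 w4=1 w5=1 w3=0
t0.Δ1 w6=1 clk=1 w1=0 w0=1 w2=1 w4=1 w5=1 w3=0
t0.Δ2 w6=1 clk=1 w1=0 w0=1 w2=0 w4=1 w5=0 w3=0
t0.Δ3 w6=1 clk=1 w1=0 w0=1 w2=0 w4=0 w5=0 w3=0
t1.Δ0 w6=1 clk=1 w1=0 w0=1 w2=0 w4=0 w5=0 w3=0
t1.Δ1 w6=1 clk=0 w1=0 w0=1 w2=0 w4=0 w5=0 w3=0
t2.Δ0 w6=1 clk=0 w1=0 w0=1 w2=0 w4=0 w5=0 w3=0
t2.Δ1 w6=1 clk=1 w1=0 w0=1 w2=0 w4=0 w5=0 w3=0
t2.Δ2 w6=1 clk=1 w1=0 w0=1 w2=0 w4=0 w5=1 w3=0
t3.Δ0 w6=1 clk=1 w1=0 w0=1 w2=0 w4=0 w5=1 w3=0
t3.Δ1 w6=1 clk=0 w1=0 w0=1 w2=0 w4=0 w5=1 w3=0
t4.Δ0 w6=1 clk=0 w1=0 w0=1 w2=0 w4=0 w5=1 w3=0
t4.Δ1 w6=1 clk=1 w1=0 w0=1 w2=0 w4=0 w5=1 w3=0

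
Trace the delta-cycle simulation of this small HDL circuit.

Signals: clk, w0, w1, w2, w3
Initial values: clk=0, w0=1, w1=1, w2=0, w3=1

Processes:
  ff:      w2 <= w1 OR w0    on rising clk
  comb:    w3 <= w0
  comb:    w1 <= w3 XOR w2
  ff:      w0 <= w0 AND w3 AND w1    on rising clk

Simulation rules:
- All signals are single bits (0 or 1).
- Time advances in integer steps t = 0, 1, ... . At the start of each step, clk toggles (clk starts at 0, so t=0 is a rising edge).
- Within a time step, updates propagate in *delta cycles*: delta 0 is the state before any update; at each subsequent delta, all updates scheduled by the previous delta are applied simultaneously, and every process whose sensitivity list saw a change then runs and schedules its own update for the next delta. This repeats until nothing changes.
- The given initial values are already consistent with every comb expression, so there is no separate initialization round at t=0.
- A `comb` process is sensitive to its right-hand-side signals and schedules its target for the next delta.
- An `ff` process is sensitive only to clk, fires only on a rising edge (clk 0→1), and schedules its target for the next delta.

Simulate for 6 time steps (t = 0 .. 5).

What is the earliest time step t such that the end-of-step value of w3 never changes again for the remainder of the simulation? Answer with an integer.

2

[bits: w2,w3,w1,w0,clk]
t=0: Δ0=01110 Δ1=01111 Δ2=11111 Δ3=11011 | 3Δ
t=1: Δ0=11011 Δ1=11010 | 1Δ
t=2: Δ0=11010 Δ1=11011 Δ2=11001 Δ3=10001 Δ4=10101 | 4Δ
t=3: Δ0=10101 Δ1=10100 | 1Δ
t=4: Δ0=10100 Δ1=10101 | 1Δ
t=5: Δ0=10101 Δ1=10100 | 1Δ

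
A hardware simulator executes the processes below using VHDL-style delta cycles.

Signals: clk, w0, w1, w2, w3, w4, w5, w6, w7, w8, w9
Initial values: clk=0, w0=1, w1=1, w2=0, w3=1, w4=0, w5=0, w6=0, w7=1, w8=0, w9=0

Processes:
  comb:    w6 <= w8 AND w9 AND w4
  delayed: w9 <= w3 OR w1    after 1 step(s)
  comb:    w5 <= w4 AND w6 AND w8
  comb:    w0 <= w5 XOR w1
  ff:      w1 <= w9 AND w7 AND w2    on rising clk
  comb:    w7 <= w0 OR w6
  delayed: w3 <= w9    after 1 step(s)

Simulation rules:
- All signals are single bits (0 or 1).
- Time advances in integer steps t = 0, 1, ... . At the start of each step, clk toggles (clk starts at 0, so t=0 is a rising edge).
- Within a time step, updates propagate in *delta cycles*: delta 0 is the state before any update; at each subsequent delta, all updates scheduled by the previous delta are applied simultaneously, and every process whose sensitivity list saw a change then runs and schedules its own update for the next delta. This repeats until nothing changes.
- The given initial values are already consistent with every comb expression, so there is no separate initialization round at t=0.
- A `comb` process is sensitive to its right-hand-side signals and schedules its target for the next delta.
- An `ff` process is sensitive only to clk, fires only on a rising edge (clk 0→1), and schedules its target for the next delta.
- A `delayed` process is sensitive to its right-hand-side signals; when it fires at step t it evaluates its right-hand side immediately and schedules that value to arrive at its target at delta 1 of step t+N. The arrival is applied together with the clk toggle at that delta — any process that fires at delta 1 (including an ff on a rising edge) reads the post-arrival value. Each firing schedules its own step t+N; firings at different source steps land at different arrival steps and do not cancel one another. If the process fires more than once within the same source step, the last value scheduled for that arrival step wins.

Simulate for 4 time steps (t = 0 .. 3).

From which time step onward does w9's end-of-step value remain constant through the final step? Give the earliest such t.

t=0 Δ0: w0=1 w2=0 w1=1 w7=1 w9=0 w6=0 w4=0 w5=0 w8=0 w3=1 clk=0
  Δ1: clk:0→1
  Δ2: w1:1→0
  Δ3: w0:1→0
  Δ4: w7:1→0
  (4Δ to stable)
t=1 Δ0: w0=0 w2=0 w1=0 w7=0 w9=0 w6=0 w4=0 w5=0 w8=0 w3=1 clk=1
  Δ1: w9:0→1, clk:1→0
  (1Δ to stable)
t=2 Δ0: w0=0 w2=0 w1=0 w7=0 w9=1 w6=0 w4=0 w5=0 w8=0 w3=1 clk=0
  Δ1: clk:0→1
  (1Δ to stable)
t=3 Δ0: w0=0 w2=0 w1=0 w7=0 w9=1 w6=0 w4=0 w5=0 w8=0 w3=1 clk=1
  Δ1: clk:1→0
  (1Δ to stable)

1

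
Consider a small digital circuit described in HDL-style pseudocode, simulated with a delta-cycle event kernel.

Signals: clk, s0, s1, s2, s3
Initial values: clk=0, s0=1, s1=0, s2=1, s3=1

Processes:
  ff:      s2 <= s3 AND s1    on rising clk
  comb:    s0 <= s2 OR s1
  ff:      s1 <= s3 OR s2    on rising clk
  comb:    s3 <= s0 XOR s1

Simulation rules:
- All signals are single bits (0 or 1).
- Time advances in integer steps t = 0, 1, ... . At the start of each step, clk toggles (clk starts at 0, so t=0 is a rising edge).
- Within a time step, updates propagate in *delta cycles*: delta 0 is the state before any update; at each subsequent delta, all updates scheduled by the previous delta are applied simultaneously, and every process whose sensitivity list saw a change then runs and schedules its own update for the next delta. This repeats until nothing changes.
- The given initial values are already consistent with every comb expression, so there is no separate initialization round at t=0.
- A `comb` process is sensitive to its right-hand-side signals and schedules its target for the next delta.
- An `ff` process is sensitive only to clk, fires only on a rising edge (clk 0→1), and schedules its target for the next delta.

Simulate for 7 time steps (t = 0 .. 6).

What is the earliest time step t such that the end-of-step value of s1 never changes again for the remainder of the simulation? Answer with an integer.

[bits: clk,s2,s3,s0,s1]
t=0: Δ0=01110 Δ1=11110 Δ2=10111 Δ3=10011 | 3Δ
t=1: Δ0=10011 Δ1=00011 | 1Δ
t=2: Δ0=00011 Δ1=10011 Δ2=10010 Δ3=10100 Δ4=10000 | 4Δ
t=3: Δ0=10000 Δ1=00000 | 1Δ
t=4: Δ0=00000 Δ1=10000 | 1Δ
t=5: Δ0=10000 Δ1=00000 | 1Δ
t=6: Δ0=00000 Δ1=10000 | 1Δ

2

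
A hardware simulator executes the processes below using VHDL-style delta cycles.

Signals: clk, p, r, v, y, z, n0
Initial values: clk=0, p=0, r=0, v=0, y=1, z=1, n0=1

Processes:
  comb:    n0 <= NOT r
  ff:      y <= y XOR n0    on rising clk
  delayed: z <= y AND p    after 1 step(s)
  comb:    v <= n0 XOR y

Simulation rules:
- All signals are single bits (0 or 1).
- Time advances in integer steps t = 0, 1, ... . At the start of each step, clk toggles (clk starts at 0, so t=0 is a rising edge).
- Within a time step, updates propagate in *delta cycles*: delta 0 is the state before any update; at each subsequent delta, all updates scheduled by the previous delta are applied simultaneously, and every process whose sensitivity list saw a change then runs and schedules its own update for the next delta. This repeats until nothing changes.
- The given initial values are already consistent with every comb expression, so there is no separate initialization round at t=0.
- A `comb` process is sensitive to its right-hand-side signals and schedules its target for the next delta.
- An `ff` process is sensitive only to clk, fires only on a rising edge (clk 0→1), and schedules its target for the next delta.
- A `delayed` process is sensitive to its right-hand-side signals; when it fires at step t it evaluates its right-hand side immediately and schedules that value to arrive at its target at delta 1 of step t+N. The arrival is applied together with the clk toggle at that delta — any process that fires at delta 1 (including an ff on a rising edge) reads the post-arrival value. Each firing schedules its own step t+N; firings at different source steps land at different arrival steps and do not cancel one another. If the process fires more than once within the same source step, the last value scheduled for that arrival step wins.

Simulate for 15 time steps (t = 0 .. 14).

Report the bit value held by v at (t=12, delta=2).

0

t=0 Δ0: n0=1 v=0 clk=0 r=0 p=0 y=1 z=1
  Δ1: clk:0→1
  Δ2: y:1→0
  Δ3: v:0→1
  (3Δ to stable)
t=1 Δ0: n0=1 v=1 clk=1 r=0 p=0 y=0 z=1
  Δ1: clk:1→0, z:1→0
  (1Δ to stable)
t=2 Δ0: n0=1 v=1 clk=0 r=0 p=0 y=0 z=0
  Δ1: clk:0→1
  Δ2: y:0→1
  Δ3: v:1→0
  (3Δ to stable)
t=3 Δ0: n0=1 v=0 clk=1 r=0 p=0 y=1 z=0
  Δ1: clk:1→0
  (1Δ to stable)
t=4 Δ0: n0=1 v=0 clk=0 r=0 p=0 y=1 z=0
  Δ1: clk:0→1
  Δ2: y:1→0
  Δ3: v:0→1
  (3Δ to stable)
t=5 Δ0: n0=1 v=1 clk=1 r=0 p=0 y=0 z=0
  Δ1: clk:1→0
  (1Δ to stable)
t=6 Δ0: n0=1 v=1 clk=0 r=0 p=0 y=0 z=0
  Δ1: clk:0→1
  Δ2: y:0→1
  Δ3: v:1→0
  (3Δ to stable)
t=7 Δ0: n0=1 v=0 clk=1 r=0 p=0 y=1 z=0
  Δ1: clk:1→0
  (1Δ to stable)
t=8 Δ0: n0=1 v=0 clk=0 r=0 p=0 y=1 z=0
  Δ1: clk:0→1
  Δ2: y:1→0
  Δ3: v:0→1
  (3Δ to stable)
t=9 Δ0: n0=1 v=1 clk=1 r=0 p=0 y=0 z=0
  Δ1: clk:1→0
  (1Δ to stable)
t=10 Δ0: n0=1 v=1 clk=0 r=0 p=0 y=0 z=0
  Δ1: clk:0→1
  Δ2: y:0→1
  Δ3: v:1→0
  (3Δ to stable)
t=11 Δ0: n0=1 v=0 clk=1 r=0 p=0 y=1 z=0
  Δ1: clk:1→0
  (1Δ to stable)
t=12 Δ0: n0=1 v=0 clk=0 r=0 p=0 y=1 z=0
  Δ1: clk:0→1
  Δ2: y:1→0
  Δ3: v:0→1
  (3Δ to stable)
t=13 Δ0: n0=1 v=1 clk=1 r=0 p=0 y=0 z=0
  Δ1: clk:1→0
  (1Δ to stable)
t=14 Δ0: n0=1 v=1 clk=0 r=0 p=0 y=0 z=0
  Δ1: clk:0→1
  Δ2: y:0→1
  Δ3: v:1→0
  (3Δ to stable)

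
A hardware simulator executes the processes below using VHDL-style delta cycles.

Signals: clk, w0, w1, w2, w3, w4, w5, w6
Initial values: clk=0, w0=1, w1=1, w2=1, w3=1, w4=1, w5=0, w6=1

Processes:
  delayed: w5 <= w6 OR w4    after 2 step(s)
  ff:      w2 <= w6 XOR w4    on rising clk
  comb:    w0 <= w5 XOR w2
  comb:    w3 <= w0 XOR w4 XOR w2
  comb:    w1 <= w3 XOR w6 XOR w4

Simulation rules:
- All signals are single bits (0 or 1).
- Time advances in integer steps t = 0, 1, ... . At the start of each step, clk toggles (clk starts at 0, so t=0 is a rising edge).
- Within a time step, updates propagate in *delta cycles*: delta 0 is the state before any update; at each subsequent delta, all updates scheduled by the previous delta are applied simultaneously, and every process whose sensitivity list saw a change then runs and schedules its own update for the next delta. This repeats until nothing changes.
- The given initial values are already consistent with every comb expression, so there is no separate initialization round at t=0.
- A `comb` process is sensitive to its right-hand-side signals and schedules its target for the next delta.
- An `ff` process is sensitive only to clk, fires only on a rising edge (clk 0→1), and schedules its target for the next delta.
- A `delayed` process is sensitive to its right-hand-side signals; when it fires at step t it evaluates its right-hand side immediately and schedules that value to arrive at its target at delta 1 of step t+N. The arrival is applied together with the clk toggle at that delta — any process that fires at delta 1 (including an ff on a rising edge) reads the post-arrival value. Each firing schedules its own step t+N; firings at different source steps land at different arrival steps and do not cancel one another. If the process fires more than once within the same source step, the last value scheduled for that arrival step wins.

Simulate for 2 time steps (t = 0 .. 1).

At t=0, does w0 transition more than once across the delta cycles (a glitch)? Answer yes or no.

no

t0.Δ0 w1=1 w4=1 w6=1 w3=1 w2=1 clk=0 w0=1 w5=0
t0.Δ1 w1=1 w4=1 w6=1 w3=1 w2=1 clk=1 w0=1 w5=0
t0.Δ2 w1=1 w4=1 w6=1 w3=1 w2=0 clk=1 w0=1 w5=0
t0.Δ3 w1=1 w4=1 w6=1 w3=0 w2=0 clk=1 w0=0 w5=0
t0.Δ4 w1=0 w4=1 w6=1 w3=1 w2=0 clk=1 w0=0 w5=0
t0.Δ5 w1=1 w4=1 w6=1 w3=1 w2=0 clk=1 w0=0 w5=0
t1.Δ0 w1=1 w4=1 w6=1 w3=1 w2=0 clk=1 w0=0 w5=0
t1.Δ1 w1=1 w4=1 w6=1 w3=1 w2=0 clk=0 w0=0 w5=0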